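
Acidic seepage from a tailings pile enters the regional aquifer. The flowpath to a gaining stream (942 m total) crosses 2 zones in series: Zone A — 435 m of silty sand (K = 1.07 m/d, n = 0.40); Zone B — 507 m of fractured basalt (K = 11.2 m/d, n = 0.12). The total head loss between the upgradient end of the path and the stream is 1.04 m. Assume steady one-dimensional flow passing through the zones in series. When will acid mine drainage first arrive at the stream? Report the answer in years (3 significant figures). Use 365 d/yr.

Continuity: the same q passes through each zone, so ΔH = q·Σ(L_j/K_j) — the zones act as resistances in series.
Σ(L/K) = 435/1.07 + 507/11.2 = 406.5 + 45.27 = 451.8 d
q = ΔH / Σ(L/K) = 1.04 / 451.8 = 0.002302 m/d (same in every zone)
Zone A: v = q/n = 0.002302/0.40 = 0.005755 m/d → t_A = 435/0.005755 = 75590 d
Zone B: v = q/n = 0.002302/0.12 = 0.01918 m/d → t_B = 507/0.01918 = 26430 d
Total t = 75590 + 26430 = 102000 d
   = 102000 / 365 = 280 yr

280 years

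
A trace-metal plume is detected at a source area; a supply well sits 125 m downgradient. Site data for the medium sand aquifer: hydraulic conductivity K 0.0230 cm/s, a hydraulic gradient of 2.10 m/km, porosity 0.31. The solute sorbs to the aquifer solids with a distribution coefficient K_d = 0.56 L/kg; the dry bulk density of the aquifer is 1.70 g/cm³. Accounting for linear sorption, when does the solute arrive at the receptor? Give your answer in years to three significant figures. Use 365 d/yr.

10.4 years

K = 0.0230 cm/s × 864 = 19.87 m/d
q = Ki = 19.87 × 0.0021 = 0.04173 m/d
v_s = q/n_e = 0.04173/0.31 = 0.1346 m/d
Retardation R = 1 + ρ_b·K_d/n = 1 + 1.70×0.56/0.31 = 4.071
Contaminant velocity v_c = v/R = 0.1346/4.071 = 0.03307 m/d
t = L/v_c = 125/0.03307 = 3780 d
   = 3780/365 = 10.4 yr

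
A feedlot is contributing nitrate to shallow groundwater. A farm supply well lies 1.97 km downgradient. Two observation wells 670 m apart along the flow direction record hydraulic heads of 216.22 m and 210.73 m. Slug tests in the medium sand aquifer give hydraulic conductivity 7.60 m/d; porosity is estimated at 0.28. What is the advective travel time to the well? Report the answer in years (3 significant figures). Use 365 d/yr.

Hydraulic gradient i = (216.22 − 210.73) / 670 = 5.49 / 670 = 0.008194
Darcy flux q = K·i = 7.60 × 0.008194 = 0.06227 m/d
Average linear velocity = 0.06227 / 0.28 = 0.2224 m/d
L = 1.97 km = 1970 m
t = L / v = 1970 / 0.2224 = 8858 d
   = 8858 / 365 = 24.3 yr

24.3 years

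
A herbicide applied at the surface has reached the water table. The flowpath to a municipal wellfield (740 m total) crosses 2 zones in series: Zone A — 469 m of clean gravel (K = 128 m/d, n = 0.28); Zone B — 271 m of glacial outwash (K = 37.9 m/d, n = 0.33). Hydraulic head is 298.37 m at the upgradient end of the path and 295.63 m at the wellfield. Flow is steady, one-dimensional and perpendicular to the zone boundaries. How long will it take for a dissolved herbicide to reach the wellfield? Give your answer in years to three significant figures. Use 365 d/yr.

Total head drop ΔH = 298.37 − 295.63 = 2.74 m
Steady 1-D flow in series ⇒ the Darcy flux q is identical in every zone and the zone head losses add (resistances L/K in series).
Σ(L/K) = 469/128 + 271/37.9 = 3.664 + 7.150 = 10.81 d
q = ΔH / Σ(L/K) = 2.74 / 10.81 = 0.2534 m/d (same in every zone)
Zone A: v = q/n = 0.2534/0.28 = 0.9049 m/d → t_A = 469/0.9049 = 518.3 d
Zone B: v = q/n = 0.2534/0.33 = 0.7678 m/d → t_B = 271/0.7678 = 353.0 d
Total t = 518.3 + 353.0 = 871.3 d
   = 871.3 / 365 = 2.39 yr

2.39 years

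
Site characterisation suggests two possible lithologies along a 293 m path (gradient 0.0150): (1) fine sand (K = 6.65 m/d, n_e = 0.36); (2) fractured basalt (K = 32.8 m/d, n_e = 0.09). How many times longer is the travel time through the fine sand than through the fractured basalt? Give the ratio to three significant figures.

Unit 1 (fine sand): v = 6.65×0.015/0.36 = 0.2771 m/d, t = 293/0.2771 = 1057 d
Unit 2 (fractured basalt): v = 32.8×0.015/0.09 = 5.467 m/d, t = 293/5.467 = 53.60 d
t(fine sand) / t(fractured basalt) = 1057/53.60 = 19.7

19.7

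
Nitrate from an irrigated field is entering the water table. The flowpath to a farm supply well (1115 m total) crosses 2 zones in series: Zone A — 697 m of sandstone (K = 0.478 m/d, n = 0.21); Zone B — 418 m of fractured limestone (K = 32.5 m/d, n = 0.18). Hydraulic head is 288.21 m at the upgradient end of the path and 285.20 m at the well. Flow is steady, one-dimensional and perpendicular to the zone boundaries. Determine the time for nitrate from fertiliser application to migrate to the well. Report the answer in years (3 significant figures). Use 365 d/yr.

297 years

Total head drop ΔH = 288.21 − 285.20 = 3.01 m
Continuity: the same q passes through each zone, so ΔH = q·Σ(L_j/K_j) — the zones act as resistances in series.
Σ(L/K) = 697/0.478 + 418/32.5 = 1458 + 12.86 = 1471 d
q = ΔH / Σ(L/K) = 3.01 / 1471 = 0.002046 m/d (same in every zone)
Zone A: v = q/n = 0.002046/0.21 = 0.009744 m/d → t_A = 697/0.009744 = 71530 d
Zone B: v = q/n = 0.002046/0.18 = 0.01137 m/d → t_B = 418/0.01137 = 36770 d
Total t = 71530 + 36770 = 108300 d
   = 108300 / 365 = 297 yr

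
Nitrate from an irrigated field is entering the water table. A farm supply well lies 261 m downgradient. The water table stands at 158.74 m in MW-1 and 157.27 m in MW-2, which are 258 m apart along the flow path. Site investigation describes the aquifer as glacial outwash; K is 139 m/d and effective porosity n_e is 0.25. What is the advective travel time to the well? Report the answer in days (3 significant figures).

Hydraulic gradient i = (158.74 − 157.27) / 258 = 1.47 / 258 = 0.005698
Specific discharge q = 139 × 0.005698 = 0.7920 m/d
Seepage velocity v = q / n = 0.7920 / 0.25 = 3.168 m/d
t = L / v = 261 / 3.168 = 82.39 d

82.4 days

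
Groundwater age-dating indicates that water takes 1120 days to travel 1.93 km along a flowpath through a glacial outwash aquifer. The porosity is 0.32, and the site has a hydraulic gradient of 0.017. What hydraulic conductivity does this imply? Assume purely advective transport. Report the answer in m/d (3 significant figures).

32.4 m/d

L = 1.93 km = 1930 m
v = L / t = 1930 / 1120 = 1.723 m/d
K = v · n / i = 1.723 × 0.32 / 0.017 = 32.4 m/d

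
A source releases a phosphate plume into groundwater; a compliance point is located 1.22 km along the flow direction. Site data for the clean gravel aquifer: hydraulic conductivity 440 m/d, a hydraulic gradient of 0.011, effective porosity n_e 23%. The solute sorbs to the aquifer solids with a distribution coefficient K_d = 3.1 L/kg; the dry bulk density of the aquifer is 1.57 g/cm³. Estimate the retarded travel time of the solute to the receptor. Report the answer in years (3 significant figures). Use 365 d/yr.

3.52 years

q = Ki = 440 × 0.011 = 4.840 m/d
Average linear velocity = 4.840 / 0.23 = 21.04 m/d
Retardation R = 1 + ρ_b·K_d/n = 1 + 1.57×3.1/0.23 = 22.16
Contaminant velocity v_c = v/R = 21.04/22.16 = 0.9496 m/d
L = 1.22 km = 1220 m
t = L/v_c = 1220/0.9496 = 1285 d
   = 1285/365 = 3.52 yr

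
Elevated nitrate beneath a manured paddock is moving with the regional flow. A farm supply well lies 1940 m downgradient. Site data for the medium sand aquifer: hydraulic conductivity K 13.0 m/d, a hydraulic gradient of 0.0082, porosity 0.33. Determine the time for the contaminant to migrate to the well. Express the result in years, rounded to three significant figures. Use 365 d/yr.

16.5 years

Darcy flux q = K·i = 13.0 × 0.0082 = 0.1066 m/d
Seepage velocity v = q / n = 0.1066 / 0.33 = 0.3230 m/d
t = L / v = 1940 / 0.3230 = 6006 d
   = 6006 / 365 = 16.5 yr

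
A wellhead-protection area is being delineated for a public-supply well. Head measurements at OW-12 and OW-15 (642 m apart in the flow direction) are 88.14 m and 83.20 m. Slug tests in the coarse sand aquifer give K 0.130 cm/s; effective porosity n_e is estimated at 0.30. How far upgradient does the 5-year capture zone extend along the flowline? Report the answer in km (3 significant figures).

Hydraulic gradient i = (88.14 − 83.20) / 642 = 4.94 / 642 = 0.007695
K = 0.130 cm/s × 864 = 112.3 m/d
Specific discharge q = 112.3 × 0.007695 = 0.8643 m/d
v = Ki/n = 112.3·0.007695/0.30 = 2.881 m/d
T = 5 yr × 365 = 1825 d
L = v × T = 2.881 × 1825 = 5258 m
   = 5.26 km

5.26 km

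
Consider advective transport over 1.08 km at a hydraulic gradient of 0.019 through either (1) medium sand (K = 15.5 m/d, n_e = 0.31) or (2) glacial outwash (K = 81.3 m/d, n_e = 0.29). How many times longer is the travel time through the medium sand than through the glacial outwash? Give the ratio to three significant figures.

Unit 1 (medium sand): v = 15.5×0.019/0.31 = 0.9500 m/d, t = 1080/0.9500 = 1137 d
Unit 2 (glacial outwash): v = 81.3×0.019/0.29 = 5.327 m/d, t = 1080/5.327 = 202.8 d
t(medium sand) / t(glacial outwash) = 1137/202.8 = 5.61

5.61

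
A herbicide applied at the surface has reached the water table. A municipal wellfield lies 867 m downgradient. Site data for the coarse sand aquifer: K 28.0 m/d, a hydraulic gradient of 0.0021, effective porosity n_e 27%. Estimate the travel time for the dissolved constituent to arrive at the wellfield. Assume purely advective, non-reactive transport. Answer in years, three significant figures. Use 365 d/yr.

Darcy flux q = K·i = 28.0 × 0.0021 = 0.05880 m/d
Average linear velocity = 0.05880 / 0.27 = 0.2178 m/d
t = L / v = 867 / 0.2178 = 3981 d
   = 3981 / 365 = 10.9 yr

10.9 years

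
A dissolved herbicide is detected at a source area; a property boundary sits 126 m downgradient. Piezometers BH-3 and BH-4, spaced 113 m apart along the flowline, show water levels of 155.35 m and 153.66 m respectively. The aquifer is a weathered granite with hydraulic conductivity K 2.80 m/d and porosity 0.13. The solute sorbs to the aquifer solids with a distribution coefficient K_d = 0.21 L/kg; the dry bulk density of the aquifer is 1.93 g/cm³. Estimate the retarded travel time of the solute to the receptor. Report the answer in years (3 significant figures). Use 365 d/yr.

4.41 years

Hydraulic gradient i = (155.35 − 153.66) / 113 = 1.69 / 113 = 0.01496
q = Ki = 2.80 × 0.01496 = 0.04188 m/d
Seepage velocity v = q / n = 0.04188 / 0.13 = 0.3221 m/d
Retardation R = 1 + ρ_b·K_d/n = 1 + 1.93×0.21/0.13 = 4.118
Contaminant velocity v_c = v/R = 0.3221/4.118 = 0.07823 m/d
t = L/v_c = 126/0.07823 = 1611 d
   = 1611/365 = 4.41 yr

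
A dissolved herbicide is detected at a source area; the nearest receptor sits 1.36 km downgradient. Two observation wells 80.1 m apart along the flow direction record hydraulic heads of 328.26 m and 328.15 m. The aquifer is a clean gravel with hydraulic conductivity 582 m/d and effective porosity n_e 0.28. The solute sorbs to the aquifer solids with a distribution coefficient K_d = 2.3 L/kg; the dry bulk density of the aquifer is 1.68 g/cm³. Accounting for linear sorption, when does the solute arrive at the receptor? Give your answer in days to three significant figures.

Hydraulic gradient i = (328.26 − 328.15) / 80.1 = 0.11 / 80.1 = 0.001373
q = Ki = 582 × 0.001373 = 0.7993 m/d
Seepage velocity v = q / n = 0.7993 / 0.28 = 2.854 m/d
Retardation R = 1 + ρ_b·K_d/n = 1 + 1.68×2.3/0.28 = 14.80
Contaminant velocity v_c = v/R = 2.854/14.80 = 0.1929 m/d
L = 1.36 km = 1360 m
t = L/v_c = 1360/0.1929 = 7051 d

7050 days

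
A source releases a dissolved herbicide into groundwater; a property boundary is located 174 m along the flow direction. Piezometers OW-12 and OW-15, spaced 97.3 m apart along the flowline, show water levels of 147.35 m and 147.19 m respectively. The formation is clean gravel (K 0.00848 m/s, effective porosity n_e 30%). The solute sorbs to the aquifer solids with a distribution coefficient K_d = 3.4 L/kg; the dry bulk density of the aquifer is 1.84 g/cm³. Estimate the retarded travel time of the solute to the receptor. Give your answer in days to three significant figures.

947 days

Hydraulic gradient i = (147.35 − 147.19) / 97.3 = 0.16 / 97.3 = 0.001644
K = 0.00848 m/s × 86400 s/d = 732.7 m/d
q = Ki = 732.7 × 0.001644 = 1.205 m/d
v_s = q/n_e = 1.205/0.30 = 4.016 m/d
Retardation R = 1 + ρ_b·K_d/n = 1 + 1.84×3.4/0.30 = 21.85
Contaminant velocity v_c = v/R = 4.016/21.85 = 0.1838 m/d
t = L/v_c = 174/0.1838 = 946.8 d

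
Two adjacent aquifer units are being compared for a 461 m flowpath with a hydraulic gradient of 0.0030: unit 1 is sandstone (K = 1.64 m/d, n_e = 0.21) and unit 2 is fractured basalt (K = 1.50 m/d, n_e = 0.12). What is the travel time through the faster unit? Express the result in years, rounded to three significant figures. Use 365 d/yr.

Unit 1 (sandstone): v = 1.64×0.0030/0.21 = 0.02343 m/d, t = 461/0.02343 = 19680 d
Unit 2 (fractured basalt): v = 1.50×0.0030/0.12 = 0.03750 m/d, t = 461/0.03750 = 12290 d
Faster: 12290 d / 365 = 33.7 yr

33.7 years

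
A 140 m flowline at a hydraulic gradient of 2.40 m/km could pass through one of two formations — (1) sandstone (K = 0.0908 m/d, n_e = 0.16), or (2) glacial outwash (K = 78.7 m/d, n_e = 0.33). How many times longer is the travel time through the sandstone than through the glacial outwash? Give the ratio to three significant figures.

Unit 1 (sandstone): v = 0.0908×0.0024/0.16 = 0.001362 m/d, t = 140/0.001362 = 102800 d
Unit 2 (glacial outwash): v = 78.7×0.0024/0.33 = 0.5724 m/d, t = 140/0.5724 = 244.6 d
t(sandstone) / t(glacial outwash) = 102800/244.6 = 420

420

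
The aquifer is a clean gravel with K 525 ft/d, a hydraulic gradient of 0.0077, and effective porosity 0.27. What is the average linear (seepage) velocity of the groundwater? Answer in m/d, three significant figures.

K = 525 ft/d × 0.3048 = 160.0 m/d
q = Ki = 160.0 × 0.0077 = 1.232 m/d
v = Ki/n = 160.0·0.0077/0.27 = 4.564 m/d

4.56 m/d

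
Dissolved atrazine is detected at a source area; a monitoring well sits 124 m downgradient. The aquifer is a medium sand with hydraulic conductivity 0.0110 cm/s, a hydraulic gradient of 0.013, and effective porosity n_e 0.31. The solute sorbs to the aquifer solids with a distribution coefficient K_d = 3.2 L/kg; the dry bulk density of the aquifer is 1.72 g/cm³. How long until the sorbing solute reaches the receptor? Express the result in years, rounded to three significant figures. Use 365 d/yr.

16.0 years

K = 0.0110 cm/s × 864 = 9.504 m/d
Specific discharge q = 9.504 × 0.013 = 0.1236 m/d
Average linear velocity = 0.1236 / 0.31 = 0.3986 m/d
Retardation R = 1 + ρ_b·K_d/n = 1 + 1.72×3.2/0.31 = 18.75
Contaminant velocity v_c = v/R = 0.3986/18.75 = 0.02125 m/d
t = L/v_c = 124/0.02125 = 5835 d
   = 5835/365 = 16.0 yr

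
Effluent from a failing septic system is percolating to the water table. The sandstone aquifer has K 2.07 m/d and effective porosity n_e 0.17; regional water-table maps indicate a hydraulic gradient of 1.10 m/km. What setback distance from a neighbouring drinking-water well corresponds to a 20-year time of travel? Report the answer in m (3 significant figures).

97.8 m

Specific discharge q = 2.07 × 0.0011 = 0.002277 m/d
v_s = q/n_e = 0.002277/0.17 = 0.01339 m/d
T = 20 yr × 365 = 7300 d
L = v × T = 0.01339 × 7300 = 97.78 m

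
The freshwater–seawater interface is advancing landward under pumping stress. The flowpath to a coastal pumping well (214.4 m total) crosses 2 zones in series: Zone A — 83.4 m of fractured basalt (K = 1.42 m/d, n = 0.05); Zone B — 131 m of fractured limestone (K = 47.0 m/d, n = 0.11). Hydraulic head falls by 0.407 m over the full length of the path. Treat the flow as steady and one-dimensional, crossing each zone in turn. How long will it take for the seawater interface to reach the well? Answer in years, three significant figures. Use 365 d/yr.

Steady 1-D flow in series ⇒ the Darcy flux q is identical in every zone and the zone head losses add (resistances L/K in series).
Σ(L/K) = 83.4/1.42 + 131/47.0 = 58.73 + 2.787 = 61.52 d
q = ΔH / Σ(L/K) = 0.407 / 61.52 = 0.006616 m/d (same in every zone)
Zone A: v = q/n = 0.006616/0.05 = 0.1323 m/d → t_A = 83.4/0.1323 = 630.3 d
Zone B: v = q/n = 0.006616/0.11 = 0.06014 m/d → t_B = 131/0.06014 = 2178 d
Total t = 630.3 + 2178 = 2808 d
   = 2808 / 365 = 7.69 yr

7.69 years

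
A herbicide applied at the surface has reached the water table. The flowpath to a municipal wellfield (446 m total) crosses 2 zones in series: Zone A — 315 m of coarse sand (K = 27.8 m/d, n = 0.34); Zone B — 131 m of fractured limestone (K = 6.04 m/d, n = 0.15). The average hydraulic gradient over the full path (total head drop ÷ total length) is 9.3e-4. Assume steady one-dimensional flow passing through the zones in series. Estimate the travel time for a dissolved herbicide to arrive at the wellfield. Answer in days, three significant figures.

For zones in series the flux q is common to all zones; the equivalent conductivity is the harmonic (thickness-weighted) mean, K_eq = L_total / Σ(L_j/K_j).
Σ(L/K) = 315/27.8 + 131/6.04 = 11.33 + 21.69 = 33.02 d
K_eq = L_total / Σ(L/K) = 446 / 33.02 = 13.51 m/d
q = K_eq · i = 13.51 × 9.3e-4 = 0.01256 m/d (same in every zone)
Zone A: v = q/n = 0.01256/0.34 = 0.03695 m/d → t_A = 315/0.03695 = 8526 d
Zone B: v = q/n = 0.01256/0.15 = 0.08374 m/d → t_B = 131/0.08374 = 1564 d
Total t = 8526 + 1564 = 10090 d

10100 days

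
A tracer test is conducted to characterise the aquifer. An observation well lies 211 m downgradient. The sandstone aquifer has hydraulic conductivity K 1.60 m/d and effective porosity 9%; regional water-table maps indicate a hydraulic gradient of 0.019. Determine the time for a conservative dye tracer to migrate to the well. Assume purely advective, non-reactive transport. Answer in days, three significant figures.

625 days

q = Ki = 1.60 × 0.019 = 0.03040 m/d
v_s = q/n_e = 0.03040/0.09 = 0.3378 m/d
t = L / v = 211 / 0.3378 = 624.7 d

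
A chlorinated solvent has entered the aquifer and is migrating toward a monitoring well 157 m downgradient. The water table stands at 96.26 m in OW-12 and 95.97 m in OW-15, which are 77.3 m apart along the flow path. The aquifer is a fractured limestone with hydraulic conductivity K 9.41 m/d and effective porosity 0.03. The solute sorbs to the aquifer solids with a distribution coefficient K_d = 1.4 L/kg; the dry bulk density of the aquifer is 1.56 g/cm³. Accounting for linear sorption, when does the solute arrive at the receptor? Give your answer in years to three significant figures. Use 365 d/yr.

27.0 years

Hydraulic gradient i = (96.26 − 95.97) / 77.3 = 0.29 / 77.3 = 0.003752
q = Ki = 9.41 × 0.003752 = 0.03530 m/d
Seepage velocity v = q / n = 0.03530 / 0.03 = 1.177 m/d
Retardation R = 1 + ρ_b·K_d/n = 1 + 1.56×1.4/0.03 = 73.80
Contaminant velocity v_c = v/R = 1.177/73.80 = 0.01595 m/d
t = L/v_c = 157/0.01595 = 9846 d
   = 9846/365 = 27.0 yr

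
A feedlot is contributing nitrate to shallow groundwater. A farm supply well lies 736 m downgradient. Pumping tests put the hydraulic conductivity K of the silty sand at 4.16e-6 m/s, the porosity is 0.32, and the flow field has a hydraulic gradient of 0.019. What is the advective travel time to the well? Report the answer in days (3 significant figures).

34500 days

K = 4.16e-6 m/s × 86400 s/d = 0.3594 m/d
Darcy flux q = K·i = 0.3594 × 0.019 = 0.006829 m/d
Average linear velocity = 0.006829 / 0.32 = 0.02134 m/d
t = L / v = 736 / 0.02134 = 34490 d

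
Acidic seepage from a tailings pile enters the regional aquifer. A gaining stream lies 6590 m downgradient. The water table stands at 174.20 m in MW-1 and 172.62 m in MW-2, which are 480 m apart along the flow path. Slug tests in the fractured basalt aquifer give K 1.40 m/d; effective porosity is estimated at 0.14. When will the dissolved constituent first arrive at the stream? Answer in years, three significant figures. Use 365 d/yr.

Hydraulic gradient i = (174.20 − 172.62) / 480 = 1.58 / 480 = 0.003292
Specific discharge q = 1.40 × 0.003292 = 0.004608 m/d
v_s = q/n_e = 0.004608/0.14 = 0.03292 m/d
t = L / v = 6590 / 0.03292 = 200200 d
   = 200200 / 365 = 549 yr

549 years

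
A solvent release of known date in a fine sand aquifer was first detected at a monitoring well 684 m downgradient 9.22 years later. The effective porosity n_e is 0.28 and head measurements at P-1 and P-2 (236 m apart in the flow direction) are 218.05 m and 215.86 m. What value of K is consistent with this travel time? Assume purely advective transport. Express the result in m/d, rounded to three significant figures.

6.13 m/d

Hydraulic gradient i = (218.05 − 215.86) / 236 = 2.19 / 236 = 0.009280
t = 9.22 years = 3365 d
v = L / t = 684 / 3365 = 0.2033 m/d
K = v · n / i = 0.2033 × 0.28 / 0.009280 = 6.13 m/d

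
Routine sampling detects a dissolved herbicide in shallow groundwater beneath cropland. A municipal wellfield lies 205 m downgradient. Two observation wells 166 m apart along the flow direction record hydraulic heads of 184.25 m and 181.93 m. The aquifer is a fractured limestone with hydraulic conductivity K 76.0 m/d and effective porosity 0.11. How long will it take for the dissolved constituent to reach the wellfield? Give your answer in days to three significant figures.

21.2 days

Hydraulic gradient i = (184.25 − 181.93) / 166 = 2.32 / 166 = 0.01398
Specific discharge q = 76.0 × 0.01398 = 1.062 m/d
v_s = q/n_e = 1.062/0.11 = 9.656 m/d
t = L / v = 205 / 9.656 = 21.23 d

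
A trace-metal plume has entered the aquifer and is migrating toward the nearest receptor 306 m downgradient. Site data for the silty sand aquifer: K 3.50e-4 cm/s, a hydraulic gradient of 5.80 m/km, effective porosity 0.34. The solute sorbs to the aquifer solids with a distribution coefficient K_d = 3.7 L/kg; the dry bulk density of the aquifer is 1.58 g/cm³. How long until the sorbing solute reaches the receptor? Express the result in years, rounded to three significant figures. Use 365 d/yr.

K = 3.50e-4 cm/s × 864 = 0.3024 m/d
Darcy flux q = K·i = 0.3024 × 0.0058 = 0.001754 m/d
Seepage velocity v = q / n = 0.001754 / 0.34 = 0.005159 m/d
Retardation R = 1 + ρ_b·K_d/n = 1 + 1.58×3.7/0.34 = 18.19
Contaminant velocity v_c = v/R = 0.005159/18.19 = 2.835e-4 m/d
t = L/v_c = 306/2.835e-4 = 1.079e6 d
   = 1.079e6/365 = 2960 yr

2960 years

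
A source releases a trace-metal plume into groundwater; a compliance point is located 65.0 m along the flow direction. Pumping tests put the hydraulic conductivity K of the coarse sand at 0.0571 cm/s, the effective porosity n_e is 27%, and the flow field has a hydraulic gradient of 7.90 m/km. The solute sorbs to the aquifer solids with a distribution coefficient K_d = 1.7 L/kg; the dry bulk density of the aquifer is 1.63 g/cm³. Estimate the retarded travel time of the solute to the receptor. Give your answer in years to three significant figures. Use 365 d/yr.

1.39 years

K = 0.0571 cm/s × 864 = 49.33 m/d
q = Ki = 49.33 × 0.0079 = 0.3897 m/d
Average linear velocity = 0.3897 / 0.27 = 1.443 m/d
Retardation R = 1 + ρ_b·K_d/n = 1 + 1.63×1.7/0.27 = 11.26
Contaminant velocity v_c = v/R = 1.443/11.26 = 0.1282 m/d
t = L/v_c = 65.0/0.1282 = 507.2 d
   = 507.2/365 = 1.39 yr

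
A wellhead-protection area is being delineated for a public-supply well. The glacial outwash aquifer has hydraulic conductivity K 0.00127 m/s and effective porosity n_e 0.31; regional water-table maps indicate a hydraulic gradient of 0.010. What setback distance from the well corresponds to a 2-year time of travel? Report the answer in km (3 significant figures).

K = 0.00127 m/s × 86400 s/d = 109.7 m/d
Specific discharge q = 109.7 × 0.010 = 1.097 m/d
v_s = q/n_e = 1.097/0.31 = 3.540 m/d
T = 2 yr × 365 = 730 d
L = v × T = 3.540 × 730 = 2584 m
   = 2.58 km

2.58 km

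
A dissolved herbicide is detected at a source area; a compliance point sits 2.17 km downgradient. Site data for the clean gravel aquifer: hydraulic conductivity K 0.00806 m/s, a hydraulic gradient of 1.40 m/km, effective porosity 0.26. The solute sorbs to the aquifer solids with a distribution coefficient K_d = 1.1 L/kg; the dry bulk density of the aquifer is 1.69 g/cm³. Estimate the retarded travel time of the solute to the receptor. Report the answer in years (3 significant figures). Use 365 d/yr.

K = 0.00806 m/s × 86400 s/d = 696.4 m/d
q = Ki = 696.4 × 0.0014 = 0.9749 m/d
Average linear velocity = 0.9749 / 0.26 = 3.750 m/d
Retardation R = 1 + ρ_b·K_d/n = 1 + 1.69×1.1/0.26 = 8.150
Contaminant velocity v_c = v/R = 3.750/8.150 = 0.4601 m/d
L = 2.17 km = 2170 m
t = L/v_c = 2170/0.4601 = 4716 d
   = 4716/365 = 12.9 yr

12.9 years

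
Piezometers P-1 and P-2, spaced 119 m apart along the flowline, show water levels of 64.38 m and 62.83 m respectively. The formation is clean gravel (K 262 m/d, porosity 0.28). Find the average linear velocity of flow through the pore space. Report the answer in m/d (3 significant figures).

12.2 m/d

Hydraulic gradient i = (64.38 − 62.83) / 119 = 1.55 / 119 = 0.01303
Specific discharge q = 262 × 0.01303 = 3.413 m/d
Average linear velocity = 3.413 / 0.28 = 12.19 m/d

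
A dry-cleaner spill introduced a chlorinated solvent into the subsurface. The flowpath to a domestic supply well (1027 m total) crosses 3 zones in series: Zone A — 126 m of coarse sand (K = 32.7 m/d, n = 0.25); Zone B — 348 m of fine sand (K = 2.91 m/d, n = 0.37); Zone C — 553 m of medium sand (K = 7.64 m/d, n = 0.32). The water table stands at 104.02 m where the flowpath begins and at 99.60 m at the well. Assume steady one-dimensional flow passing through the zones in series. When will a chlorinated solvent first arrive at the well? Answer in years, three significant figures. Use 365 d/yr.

Total head drop ΔH = 104.02 − 99.60 = 4.42 m
Continuity: the same q passes through each zone, so ΔH = q·Σ(L_j/K_j) — the zones act as resistances in series.
Σ(L/K) = 126/32.7 + 348/2.91 + 553/7.64 = 3.853 + 119.6 + 72.38 = 195.8 d
q = ΔH / Σ(L/K) = 4.42 / 195.8 = 0.02257 m/d (same in every zone)
Zone A: v = q/n = 0.02257/0.25 = 0.09029 m/d → t_A = 126/0.09029 = 1396 d
Zone B: v = q/n = 0.02257/0.37 = 0.06100 m/d → t_B = 348/0.06100 = 5705 d
Zone C: v = q/n = 0.02257/0.32 = 0.07054 m/d → t_C = 553/0.07054 = 7840 d
Total t = 1396 + 5705 + 7840 = 14940 d
   = 14940 / 365 = 40.9 yr

40.9 years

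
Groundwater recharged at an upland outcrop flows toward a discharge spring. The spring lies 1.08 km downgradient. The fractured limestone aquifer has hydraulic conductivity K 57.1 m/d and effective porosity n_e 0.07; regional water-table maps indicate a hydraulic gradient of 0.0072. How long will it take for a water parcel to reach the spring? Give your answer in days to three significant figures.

Specific discharge q = 57.1 × 0.0072 = 0.4111 m/d
Seepage velocity v = q / n = 0.4111 / 0.07 = 5.873 m/d
L = 1.08 km = 1080 m
t = L / v = 1080 / 5.873 = 183.9 d

184 days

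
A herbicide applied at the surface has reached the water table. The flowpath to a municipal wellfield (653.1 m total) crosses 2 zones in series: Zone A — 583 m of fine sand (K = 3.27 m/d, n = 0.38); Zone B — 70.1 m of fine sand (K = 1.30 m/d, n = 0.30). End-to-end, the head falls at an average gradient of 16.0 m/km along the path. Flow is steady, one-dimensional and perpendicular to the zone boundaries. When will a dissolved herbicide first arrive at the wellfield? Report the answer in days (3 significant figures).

Steady 1-D flow in series ⇒ the Darcy flux q is identical in every zone and the zone head losses add (resistances L/K in series).
Σ(L/K) = 583/3.27 + 70.1/1.30 = 178.3 + 53.92 = 232.2 d
K_eq = L_total / Σ(L/K) = 653.1 / 232.2 = 2.813 m/d
q = K_eq · i = 2.813 × 0.016 = 0.04500 m/d (same in every zone)
Zone A: v = q/n = 0.04500/0.38 = 0.1184 m/d → t_A = 583/0.1184 = 4923 d
Zone B: v = q/n = 0.04500/0.30 = 0.1500 m/d → t_B = 70.1/0.1500 = 467.3 d
Total t = 4923 + 467.3 = 5390 d

5390 days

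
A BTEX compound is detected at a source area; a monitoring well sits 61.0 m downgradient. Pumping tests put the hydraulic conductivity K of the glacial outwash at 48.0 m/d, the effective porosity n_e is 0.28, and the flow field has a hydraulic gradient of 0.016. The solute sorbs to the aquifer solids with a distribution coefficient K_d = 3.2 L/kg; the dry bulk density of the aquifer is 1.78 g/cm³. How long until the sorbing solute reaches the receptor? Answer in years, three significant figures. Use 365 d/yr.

1.30 years

q = Ki = 48.0 × 0.016 = 0.7680 m/d
Seepage velocity v = q / n = 0.7680 / 0.28 = 2.743 m/d
Retardation R = 1 + ρ_b·K_d/n = 1 + 1.78×3.2/0.28 = 21.34
Contaminant velocity v_c = v/R = 2.743/21.34 = 0.1285 m/d
t = L/v_c = 61.0/0.1285 = 474.7 d
   = 474.7/365 = 1.30 yr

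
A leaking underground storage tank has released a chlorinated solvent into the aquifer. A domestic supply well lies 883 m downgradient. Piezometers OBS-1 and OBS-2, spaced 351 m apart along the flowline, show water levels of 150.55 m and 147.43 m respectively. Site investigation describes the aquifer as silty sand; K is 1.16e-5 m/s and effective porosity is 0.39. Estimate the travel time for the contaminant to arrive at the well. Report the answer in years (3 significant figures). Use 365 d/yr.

106 years

Hydraulic gradient i = (150.55 − 147.43) / 351 = 3.12 / 351 = 0.008889
K = 1.16e-5 m/s × 86400 s/d = 1.002 m/d
q = Ki = 1.002 × 0.008889 = 0.008909 m/d
Average linear velocity = 0.008909 / 0.39 = 0.02284 m/d
t = L / v = 883 / 0.02284 = 38660 d
   = 38660 / 365 = 106 yr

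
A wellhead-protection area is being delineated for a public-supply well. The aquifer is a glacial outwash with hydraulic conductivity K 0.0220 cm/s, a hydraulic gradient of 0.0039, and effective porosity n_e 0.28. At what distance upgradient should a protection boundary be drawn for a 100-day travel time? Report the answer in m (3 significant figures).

26.5 m

K = 0.0220 cm/s × 864 = 19.01 m/d
q = Ki = 19.01 × 0.0039 = 0.07413 m/d
Seepage velocity v = q / n = 0.07413 / 0.28 = 0.2648 m/d
L = v × T = 0.2648 × 100 = 26.48 m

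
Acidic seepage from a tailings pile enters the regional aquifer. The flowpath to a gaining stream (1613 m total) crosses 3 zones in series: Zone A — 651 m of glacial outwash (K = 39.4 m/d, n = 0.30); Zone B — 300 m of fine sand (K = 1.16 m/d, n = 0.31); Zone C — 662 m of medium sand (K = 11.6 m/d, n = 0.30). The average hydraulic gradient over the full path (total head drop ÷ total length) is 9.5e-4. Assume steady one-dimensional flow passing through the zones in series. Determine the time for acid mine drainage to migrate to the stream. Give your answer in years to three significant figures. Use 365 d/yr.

289 years

Steady 1-D flow in series ⇒ the Darcy flux q is identical in every zone and the zone head losses add (resistances L/K in series).
Σ(L/K) = 651/39.4 + 300/1.16 + 662/11.6 = 16.52 + 258.6 + 57.07 = 332.2 d
K_eq = L_total / Σ(L/K) = 1613 / 332.2 = 4.855 m/d
q = K_eq · i = 4.855 × 9.5e-4 = 0.004613 m/d (same in every zone)
Zone A: v = q/n = 0.004613/0.30 = 0.01538 m/d → t_A = 651/0.01538 = 42340 d
Zone B: v = q/n = 0.004613/0.31 = 0.01488 m/d → t_B = 300/0.01488 = 20160 d
Zone C: v = q/n = 0.004613/0.30 = 0.01538 m/d → t_C = 662/0.01538 = 43060 d
Total t = 42340 + 20160 + 43060 = 105600 d
   = 105600 / 365 = 289 yr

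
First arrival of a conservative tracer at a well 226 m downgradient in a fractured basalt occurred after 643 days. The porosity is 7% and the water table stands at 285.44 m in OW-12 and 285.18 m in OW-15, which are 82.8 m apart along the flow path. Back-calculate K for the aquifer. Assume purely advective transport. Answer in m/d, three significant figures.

Hydraulic gradient i = (285.44 − 285.18) / 82.8 = 0.26 / 82.8 = 0.003140
v = L / t = 226 / 643 = 0.3515 m/d
K = v · n / i = 0.3515 × 0.07 / 0.003140 = 7.84 m/d

7.84 m/d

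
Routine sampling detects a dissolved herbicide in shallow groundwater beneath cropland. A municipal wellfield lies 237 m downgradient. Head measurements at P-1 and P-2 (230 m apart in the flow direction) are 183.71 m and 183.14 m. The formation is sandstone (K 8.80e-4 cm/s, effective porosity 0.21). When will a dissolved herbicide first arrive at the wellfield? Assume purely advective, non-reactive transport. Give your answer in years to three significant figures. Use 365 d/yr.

72.4 years

Hydraulic gradient i = (183.71 − 183.14) / 230 = 0.57 / 230 = 0.002478
K = 8.80e-4 cm/s × 864 = 0.7603 m/d
Darcy flux q = K·i = 0.7603 × 0.002478 = 0.001884 m/d
v_s = q/n_e = 0.001884/0.21 = 0.008973 m/d
t = L / v = 237 / 0.008973 = 26410 d
   = 26410 / 365 = 72.4 yr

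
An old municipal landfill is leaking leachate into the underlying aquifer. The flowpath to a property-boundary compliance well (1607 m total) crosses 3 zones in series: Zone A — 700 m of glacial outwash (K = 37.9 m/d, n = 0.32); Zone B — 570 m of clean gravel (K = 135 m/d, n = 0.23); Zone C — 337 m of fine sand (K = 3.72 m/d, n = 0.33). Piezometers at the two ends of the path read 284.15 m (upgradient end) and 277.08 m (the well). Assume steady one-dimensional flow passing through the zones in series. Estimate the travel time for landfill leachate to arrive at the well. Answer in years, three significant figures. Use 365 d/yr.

Total head drop ΔH = 284.15 − 277.08 = 7.07 m
Continuity: the same q passes through each zone, so ΔH = q·Σ(L_j/K_j) — the zones act as resistances in series.
Σ(L/K) = 700/37.9 + 570/135 + 337/3.72 = 18.47 + 4.222 + 90.59 = 113.3 d
q = ΔH / Σ(L/K) = 7.07 / 113.3 = 0.06241 m/d (same in every zone)
Zone A: v = q/n = 0.06241/0.32 = 0.1950 m/d → t_A = 700/0.1950 = 3589 d
Zone B: v = q/n = 0.06241/0.23 = 0.2713 m/d → t_B = 570/0.2713 = 2101 d
Zone C: v = q/n = 0.06241/0.33 = 0.1891 m/d → t_C = 337/0.1891 = 1782 d
Total t = 3589 + 2101 + 1782 = 7472 d
   = 7472 / 365 = 20.5 yr

20.5 years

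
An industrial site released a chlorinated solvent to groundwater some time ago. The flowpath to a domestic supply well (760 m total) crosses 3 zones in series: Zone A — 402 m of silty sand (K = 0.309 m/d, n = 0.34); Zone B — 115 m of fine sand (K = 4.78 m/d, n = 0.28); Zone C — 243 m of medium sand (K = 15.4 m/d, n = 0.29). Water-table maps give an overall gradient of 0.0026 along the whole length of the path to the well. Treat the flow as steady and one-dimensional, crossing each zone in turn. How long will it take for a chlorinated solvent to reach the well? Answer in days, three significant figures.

162000 days

Continuity: the same q passes through each zone, so ΔH = q·Σ(L_j/K_j) — the zones act as resistances in series.
Σ(L/K) = 402/0.309 + 115/4.78 + 243/15.4 = 1301 + 24.06 + 15.78 = 1341 d
K_eq = L_total / Σ(L/K) = 760 / 1341 = 0.5668 m/d
q = K_eq · i = 0.5668 × 0.0026 = 0.001474 m/d (same in every zone)
Zone A: v = q/n = 0.001474/0.34 = 0.004335 m/d → t_A = 402/0.004335 = 92740 d
Zone B: v = q/n = 0.001474/0.28 = 0.005263 m/d → t_B = 115/0.005263 = 21850 d
Zone C: v = q/n = 0.001474/0.29 = 0.005082 m/d → t_C = 243/0.005082 = 47820 d
Total t = 92740 + 21850 + 47820 = 162400 d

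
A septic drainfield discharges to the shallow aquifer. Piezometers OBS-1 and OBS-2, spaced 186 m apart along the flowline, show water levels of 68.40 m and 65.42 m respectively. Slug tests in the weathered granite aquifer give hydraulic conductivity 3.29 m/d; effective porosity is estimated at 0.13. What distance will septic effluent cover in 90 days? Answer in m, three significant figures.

36.5 m

Hydraulic gradient i = (68.40 − 65.42) / 186 = 2.98 / 186 = 0.01602
Darcy flux q = K·i = 3.29 × 0.01602 = 0.05271 m/d
Average linear velocity = 0.05271 / 0.13 = 0.4055 m/d
L = v × T = 0.4055 × 90 = 36.49 m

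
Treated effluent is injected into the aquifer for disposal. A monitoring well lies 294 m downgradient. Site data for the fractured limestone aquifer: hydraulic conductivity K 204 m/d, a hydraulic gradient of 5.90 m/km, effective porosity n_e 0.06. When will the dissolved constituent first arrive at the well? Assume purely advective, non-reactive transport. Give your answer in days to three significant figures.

Specific discharge q = 204 × 0.0059 = 1.204 m/d
Average linear velocity = 1.204 / 0.06 = 20.06 m/d
t = L / v = 294 / 20.06 = 14.66 d

14.7 days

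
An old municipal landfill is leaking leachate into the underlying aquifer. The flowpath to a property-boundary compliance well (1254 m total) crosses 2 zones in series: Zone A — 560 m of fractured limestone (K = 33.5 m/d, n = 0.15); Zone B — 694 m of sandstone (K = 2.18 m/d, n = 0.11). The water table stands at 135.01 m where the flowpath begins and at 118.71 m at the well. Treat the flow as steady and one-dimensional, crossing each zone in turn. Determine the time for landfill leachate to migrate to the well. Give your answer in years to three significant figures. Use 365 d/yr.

Total head drop ΔH = 135.01 − 118.71 = 16.30 m
Steady 1-D flow in series ⇒ the Darcy flux q is identical in every zone and the zone head losses add (resistances L/K in series).
Σ(L/K) = 560/33.5 + 694/2.18 = 16.72 + 318.3 = 335.1 d
q = ΔH / Σ(L/K) = 16.30 / 335.1 = 0.04865 m/d (same in every zone)
Zone A: v = q/n = 0.04865/0.15 = 0.3243 m/d → t_A = 560/0.3243 = 1727 d
Zone B: v = q/n = 0.04865/0.11 = 0.4422 m/d → t_B = 694/0.4422 = 1569 d
Total t = 1727 + 1569 = 3296 d
   = 3296 / 365 = 9.03 yr

9.03 years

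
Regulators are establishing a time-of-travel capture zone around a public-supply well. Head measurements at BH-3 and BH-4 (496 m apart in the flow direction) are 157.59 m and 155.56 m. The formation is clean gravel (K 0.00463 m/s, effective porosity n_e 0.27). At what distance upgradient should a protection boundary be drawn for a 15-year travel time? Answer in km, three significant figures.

33.2 km

Hydraulic gradient i = (157.59 − 155.56) / 496 = 2.03 / 496 = 0.004093
K = 0.00463 m/s × 86400 s/d = 400.0 m/d
Darcy flux q = K·i = 400.0 × 0.004093 = 1.637 m/d
v_s = q/n_e = 1.637/0.27 = 6.064 m/d
T = 15 yr × 365 = 5475 d
L = v × T = 6.064 × 5475 = 33200 m
   = 33.2 km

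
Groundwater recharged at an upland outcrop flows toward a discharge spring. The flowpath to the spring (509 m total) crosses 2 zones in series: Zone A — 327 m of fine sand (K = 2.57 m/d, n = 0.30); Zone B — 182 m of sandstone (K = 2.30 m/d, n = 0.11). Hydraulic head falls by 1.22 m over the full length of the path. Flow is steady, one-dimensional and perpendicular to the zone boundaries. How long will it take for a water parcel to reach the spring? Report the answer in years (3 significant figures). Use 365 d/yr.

54.7 years

Continuity: the same q passes through each zone, so ΔH = q·Σ(L_j/K_j) — the zones act as resistances in series.
Σ(L/K) = 327/2.57 + 182/2.30 = 127.2 + 79.13 = 206.4 d
q = ΔH / Σ(L/K) = 1.22 / 206.4 = 0.005912 m/d (same in every zone)
Zone A: v = q/n = 0.005912/0.30 = 0.01971 m/d → t_A = 327/0.01971 = 16590 d
Zone B: v = q/n = 0.005912/0.11 = 0.05374 m/d → t_B = 182/0.05374 = 3386 d
Total t = 16590 + 3386 = 19980 d
   = 19980 / 365 = 54.7 yr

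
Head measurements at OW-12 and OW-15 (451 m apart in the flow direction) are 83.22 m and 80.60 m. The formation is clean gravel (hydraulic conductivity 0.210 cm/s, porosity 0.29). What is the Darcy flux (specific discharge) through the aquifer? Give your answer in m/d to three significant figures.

1.05 m/d

Hydraulic gradient i = (83.22 − 80.60) / 451 = 2.62 / 451 = 0.005809
K = 0.210 cm/s × 864 = 181.4 m/d
Specific discharge q = 181.4 × 0.005809 = 1.054 m/d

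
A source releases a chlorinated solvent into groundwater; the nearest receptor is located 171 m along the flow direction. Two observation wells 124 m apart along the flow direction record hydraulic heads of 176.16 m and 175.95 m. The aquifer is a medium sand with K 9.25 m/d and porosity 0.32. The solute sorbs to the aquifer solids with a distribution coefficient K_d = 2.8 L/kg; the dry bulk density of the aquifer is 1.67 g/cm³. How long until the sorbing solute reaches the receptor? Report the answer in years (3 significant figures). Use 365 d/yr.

149 years

Hydraulic gradient i = (176.16 − 175.95) / 124 = 0.21 / 124 = 0.001694
q = Ki = 9.25 × 0.001694 = 0.01567 m/d
v_s = q/n_e = 0.01567/0.32 = 0.04895 m/d
Retardation R = 1 + ρ_b·K_d/n = 1 + 1.67×2.8/0.32 = 15.61
Contaminant velocity v_c = v/R = 0.04895/15.61 = 0.003136 m/d
t = L/v_c = 171/0.003136 = 54540 d
   = 54540/365 = 149 yr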